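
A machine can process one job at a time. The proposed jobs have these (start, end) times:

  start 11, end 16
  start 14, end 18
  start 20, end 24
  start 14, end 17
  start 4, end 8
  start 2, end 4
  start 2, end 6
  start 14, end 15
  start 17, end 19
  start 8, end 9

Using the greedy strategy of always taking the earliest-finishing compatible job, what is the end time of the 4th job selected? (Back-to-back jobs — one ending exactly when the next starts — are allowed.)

Sorted by end: (2,4)  (2,6)  (4,8)  (8,9)  (14,15)  (11,16)  (14,17)  (14,18)  (17,19)  (20,24)
take (2,4); skip (2,6); take (4,8); take (8,9); take (14,15); skip (14,18); take (17,19); take (20,24).
Selected: (2,4) (4,8) (8,9) (14,15) (17,19) (20,24)

15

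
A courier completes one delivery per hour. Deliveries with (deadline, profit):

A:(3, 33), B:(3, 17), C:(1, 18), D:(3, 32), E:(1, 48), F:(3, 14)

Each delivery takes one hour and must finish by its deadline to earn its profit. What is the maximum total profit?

113

Take jobs in profit order; each goes to the latest open slot no later than its deadline.
Profit order: E=48 A=33 D=32 C=18 B=17 F=14
Assign: E→slot 1, A→slot 3, D→slot 2, C skipped, B skipped, F skipped.
Slots: [1:E] [2:D] [3:A]
Profit = 48 + 32 + 33 = 113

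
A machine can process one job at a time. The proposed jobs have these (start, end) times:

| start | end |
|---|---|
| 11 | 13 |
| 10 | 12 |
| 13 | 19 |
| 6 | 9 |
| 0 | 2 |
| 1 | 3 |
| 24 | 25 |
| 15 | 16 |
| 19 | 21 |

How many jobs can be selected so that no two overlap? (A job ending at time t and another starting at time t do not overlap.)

Order by finish time; keep every interval that doesn't clash with the previous kept one.
By end time: (0,2), (1,3), (6,9), (10,12), (11,13), (15,16), (13,19), (19,21), (24,25).
Pick (0,2); next start ≥ 2 → (6,9); next start ≥ 9 → (10,12); next start ≥ 12 → (15,16); next start ≥ 16 → (19,21); next start ≥ 21 → (24,25).
Selected 6 jobs.

6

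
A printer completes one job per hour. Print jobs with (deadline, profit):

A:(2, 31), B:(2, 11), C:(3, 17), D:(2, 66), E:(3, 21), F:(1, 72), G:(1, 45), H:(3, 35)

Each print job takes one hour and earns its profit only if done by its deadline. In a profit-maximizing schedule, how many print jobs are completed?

Sort by profit descending; place each in the latest free slot ≤ its deadline.
By profit: F(d1,72), D(d2,66), G(d1,45), H(d3,35), A(d2,31), E(d3,21), C(d3,17), B(d2,11)
F→slot 1; D→slot 2; G skipped; H→slot 3; A skipped; E skipped; C skipped; B skipped.
3 of 8 scheduled.

3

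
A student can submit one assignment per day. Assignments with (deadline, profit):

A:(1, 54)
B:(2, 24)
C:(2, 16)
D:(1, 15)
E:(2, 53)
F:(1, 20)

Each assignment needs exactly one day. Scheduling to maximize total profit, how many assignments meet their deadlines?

2

By profit: A(d1,54), E(d2,53), B(d2,24), F(d1,20), C(d2,16), D(d1,15)
A→slot 1; E→slot 2; B skipped; F skipped; C skipped; D skipped.
2 of 6 scheduled.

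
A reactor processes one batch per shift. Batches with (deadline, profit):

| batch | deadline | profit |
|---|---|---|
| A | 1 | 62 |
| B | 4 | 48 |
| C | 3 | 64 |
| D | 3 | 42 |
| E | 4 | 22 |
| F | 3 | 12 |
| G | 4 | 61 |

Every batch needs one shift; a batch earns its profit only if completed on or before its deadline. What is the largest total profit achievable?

Take jobs in profit order; each goes to the latest open slot no later than its deadline.
Profit order: C=64 A=62 G=61 B=48 D=42 E=22 F=12
Assign: C→slot 3, A→slot 1, G→slot 4, B→slot 2, D skipped, E skipped, F skipped.
Slots: [1:A] [2:B] [3:C] [4:G]
Profit = 62 + 48 + 64 + 61 = 235

235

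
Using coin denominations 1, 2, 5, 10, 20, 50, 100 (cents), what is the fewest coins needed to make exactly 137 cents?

5

Greedy: take as many of the largest coin as possible, then repeat with the remainder.
137 = 1×100 + 1×20 + 1×10 + 1×5 + 1×2
Total coins = 1 + 1 + 1 + 1 + 1 = 5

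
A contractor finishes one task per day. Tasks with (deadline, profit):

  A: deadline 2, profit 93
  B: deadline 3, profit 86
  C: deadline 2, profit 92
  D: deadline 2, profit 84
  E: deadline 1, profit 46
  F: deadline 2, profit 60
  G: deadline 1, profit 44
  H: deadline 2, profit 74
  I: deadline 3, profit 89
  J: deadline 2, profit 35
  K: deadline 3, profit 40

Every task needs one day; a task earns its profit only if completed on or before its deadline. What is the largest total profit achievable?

274

Sort by profit descending; place each in the latest free slot ≤ its deadline.
By profit: A(d2,93), C(d2,92), I(d3,89), B(d3,86), D(d2,84), H(d2,74), F(d2,60), E(d1,46), G(d1,44), K(d3,40), J(d2,35)
A→slot 2; C→slot 1; I→slot 3; B skipped; D skipped; H skipped; F skipped; E skipped; G skipped; K skipped; J skipped.
Profit = 92 + 93 + 89 = 274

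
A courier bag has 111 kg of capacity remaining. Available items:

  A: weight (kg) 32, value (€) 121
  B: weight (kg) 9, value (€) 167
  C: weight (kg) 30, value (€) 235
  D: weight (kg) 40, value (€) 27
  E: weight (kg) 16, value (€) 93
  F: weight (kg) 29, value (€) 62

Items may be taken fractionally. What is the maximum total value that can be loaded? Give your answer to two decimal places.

Ratios (sorted): B 18.56, C 7.83, E 5.81, A 3.78, F 2.14, D 0.68
take B (9 @ 167); take C (30 @ 235); take E (16 @ 93); take A (32 @ 121); take 24/29 of F → 51.31. Capacity used 111/111.
Total value = 667.31

667.31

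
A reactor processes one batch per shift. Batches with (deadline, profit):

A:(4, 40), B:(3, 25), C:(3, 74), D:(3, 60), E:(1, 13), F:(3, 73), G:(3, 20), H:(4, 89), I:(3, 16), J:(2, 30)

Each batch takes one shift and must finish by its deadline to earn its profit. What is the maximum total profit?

Take jobs in profit order; each goes to the latest open slot no later than its deadline.
Profit order: H=89 C=74 F=73 D=60 A=40 J=30 B=25 G=20 I=16 E=13
Assign: H→slot 4, C→slot 3, F→slot 2, D→slot 1, A skipped, J skipped, B skipped, G skipped, I skipped, E skipped.
Slots: [1:D] [2:F] [3:C] [4:H]
Profit = 60 + 73 + 74 + 89 = 296

296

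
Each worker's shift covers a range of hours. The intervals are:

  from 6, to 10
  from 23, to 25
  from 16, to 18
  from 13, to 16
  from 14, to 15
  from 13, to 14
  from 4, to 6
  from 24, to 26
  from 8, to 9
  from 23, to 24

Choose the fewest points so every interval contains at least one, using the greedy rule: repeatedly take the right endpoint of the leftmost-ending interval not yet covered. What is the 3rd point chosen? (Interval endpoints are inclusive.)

Sorted: [4,6] [8,9] [6,10] [13,14] [14,15] [13,16] [16,18] [23,24] [23,25] [24,26]
{[4,6]} hit by 6; {[8,9],[6,10]} hit by 9; {[13,14],[14,15],[13,16]} hit by 14; {[16,18]} hit by 18; {[23,24],[23,25],[24,26]} hit by 24.
Points: 6, 9, 14, 18, 24 (5 total).

14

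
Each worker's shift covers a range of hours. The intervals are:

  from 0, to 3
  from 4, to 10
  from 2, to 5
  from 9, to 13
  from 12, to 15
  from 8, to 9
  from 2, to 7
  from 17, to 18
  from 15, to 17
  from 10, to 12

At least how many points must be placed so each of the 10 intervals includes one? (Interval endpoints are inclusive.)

Process intervals by earliest right end; each time one isn't hit yet, stab at its right endpoint.
By right end: [0,3]  [2,5]  [2,7]  [8,9]  [4,10]  [10,12]  [9,13]  [12,15]  [15,17]  [17,18]
[0,3] uncovered → point at 3; [8,9] uncovered → point at 9; [10,12] uncovered → point at 12; [15,17] uncovered → point at 17.
Points: 3, 9, 12, 17 (4 total).

4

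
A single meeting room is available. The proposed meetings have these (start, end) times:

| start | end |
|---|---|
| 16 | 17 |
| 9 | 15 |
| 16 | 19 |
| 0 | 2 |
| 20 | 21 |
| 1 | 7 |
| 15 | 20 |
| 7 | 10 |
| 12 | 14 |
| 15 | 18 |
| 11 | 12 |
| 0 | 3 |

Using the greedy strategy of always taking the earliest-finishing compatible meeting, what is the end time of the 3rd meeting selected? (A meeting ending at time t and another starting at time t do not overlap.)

12

Greedy by earliest finish: after sorting by end time, pick each interval compatible with the last pick.
By end time: (0,2), (0,3), (1,7), (7,10), (11,12), (12,14), (9,15), (16,17), (15,18), (16,19), (15,20), (20,21).
Pick (0,2); next start ≥ 2 → (7,10); next start ≥ 10 → (11,12); next start ≥ 12 → (12,14); next start ≥ 14 → (16,17); next start ≥ 17 → (20,21).
Selected: (0,2) (7,10) (11,12) (12,14) (16,17) (20,21)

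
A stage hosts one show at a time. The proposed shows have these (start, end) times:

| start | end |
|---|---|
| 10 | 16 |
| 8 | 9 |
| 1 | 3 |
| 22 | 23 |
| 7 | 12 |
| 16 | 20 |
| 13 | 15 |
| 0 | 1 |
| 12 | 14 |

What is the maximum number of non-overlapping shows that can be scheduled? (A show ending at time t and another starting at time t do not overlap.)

By end time: (0,1), (1,3), (8,9), (7,12), (12,14), (13,15), (10,16), (16,20), (22,23).
Pick (0,1); next start ≥ 1 → (1,3); next start ≥ 3 → (8,9); next start ≥ 9 → (12,14); next start ≥ 14 → (16,20); next start ≥ 20 → (22,23).
Selected 6 shows.

6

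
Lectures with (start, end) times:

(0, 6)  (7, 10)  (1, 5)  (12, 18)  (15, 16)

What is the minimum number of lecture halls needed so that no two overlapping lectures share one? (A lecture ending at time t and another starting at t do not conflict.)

Events (time:±→running): 0:+→1 1:+→2 … peak 2.

2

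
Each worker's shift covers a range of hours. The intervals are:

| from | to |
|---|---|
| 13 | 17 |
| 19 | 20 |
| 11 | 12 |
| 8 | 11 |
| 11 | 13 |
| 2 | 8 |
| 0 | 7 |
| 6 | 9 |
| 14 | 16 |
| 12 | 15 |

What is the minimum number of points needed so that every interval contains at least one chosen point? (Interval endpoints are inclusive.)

Sorted: [0,7] [2,8] [6,9] [8,11] [11,12] [11,13] [12,15] [14,16] [13,17] [19,20]
{[0,7],[2,8],[6,9]} hit by 7; {[8,11],[11,12],[11,13]} hit by 11; {[12,15],[14,16],[13,17]} hit by 15; {[19,20]} hit by 20.
Points: 7, 11, 15, 20 (4 total).

4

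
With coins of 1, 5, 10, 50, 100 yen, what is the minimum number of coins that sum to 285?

Use the largest denomination that fits, subtract, and repeat.
285 = 2×100 + 1×50 + 3×10 + 1×5
Total coins = 2 + 1 + 3 + 1 = 7

7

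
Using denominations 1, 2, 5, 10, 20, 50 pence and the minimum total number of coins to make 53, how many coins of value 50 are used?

Greedy: take as many of the largest coin as possible, then repeat with the remainder.
53 − 1×50→3 − 1×2→1 − 1×1→0
Count of 50: 1

1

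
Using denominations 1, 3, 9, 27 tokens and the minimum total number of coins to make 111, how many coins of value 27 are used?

4

Use the largest denomination that fits, subtract, and repeat.
111 − 4×27→3 − 1×3→0
Count of 27: 4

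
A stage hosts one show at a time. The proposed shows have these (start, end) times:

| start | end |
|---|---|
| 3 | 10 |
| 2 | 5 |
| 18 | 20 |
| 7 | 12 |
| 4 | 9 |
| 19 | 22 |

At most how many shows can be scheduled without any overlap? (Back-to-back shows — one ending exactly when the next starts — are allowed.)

3

Order by finish time; keep every interval that doesn't clash with the previous kept one.
By end time: (2,5), (4,9), (3,10), (7,12), (18,20), (19,22).
Pick (2,5); next start ≥ 5 → (7,12); next start ≥ 12 → (18,20).
Selected 3 shows.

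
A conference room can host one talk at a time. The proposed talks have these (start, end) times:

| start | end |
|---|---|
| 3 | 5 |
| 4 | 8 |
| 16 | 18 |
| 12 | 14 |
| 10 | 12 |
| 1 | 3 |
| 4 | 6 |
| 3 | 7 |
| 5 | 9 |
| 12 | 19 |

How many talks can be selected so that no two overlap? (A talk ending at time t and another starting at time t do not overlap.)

6

Greedy by earliest finish: after sorting by end time, pick each interval compatible with the last pick.
Sorted by end: (1,3)  (3,5)  (4,6)  (3,7)  (4,8)  (5,9)  (10,12)  (12,14)  (16,18)  (12,19)
take (1,3); take (3,5); skip (3,7); skip (4,8); take (5,9); take (10,12); take (12,14); take (16,18).
Selected 6 talks.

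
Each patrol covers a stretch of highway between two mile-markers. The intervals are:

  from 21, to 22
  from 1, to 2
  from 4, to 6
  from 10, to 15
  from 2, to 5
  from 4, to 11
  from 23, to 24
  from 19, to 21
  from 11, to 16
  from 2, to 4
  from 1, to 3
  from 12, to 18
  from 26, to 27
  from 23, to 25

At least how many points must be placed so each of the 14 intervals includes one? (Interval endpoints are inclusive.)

6

By right end: [1,2]  [1,3]  [2,4]  [2,5]  [4,6]  [4,11]  [10,15]  [11,16]  [12,18]  [19,21]  [21,22]  [23,24]  [23,25]  [26,27]
[1,2] uncovered → point at 2; [4,6] uncovered → point at 6; [10,15] uncovered → point at 15; [19,21] uncovered → point at 21; [23,24] uncovered → point at 24; [26,27] uncovered → point at 27.
Points: 2, 6, 15, 21, 24, 27 (6 total).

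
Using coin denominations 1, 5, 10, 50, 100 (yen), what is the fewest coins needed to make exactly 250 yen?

Greedy: take as many of the largest coin as possible, then repeat with the remainder.
250 = 2×100 + 1×50
Total coins = 2 + 1 = 3

3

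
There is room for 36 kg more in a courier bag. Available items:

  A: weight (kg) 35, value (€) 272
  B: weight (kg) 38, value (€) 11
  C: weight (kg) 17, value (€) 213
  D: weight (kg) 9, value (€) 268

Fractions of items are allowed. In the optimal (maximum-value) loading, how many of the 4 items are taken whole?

2

Greedy by value/weight ratio, highest first.
Order: D (268/9=29.78) > C (213/17=12.53) > A (272/35=7.77) > B (11/38=0.29)
Fill: take D (9 @ 268) → take C (17 @ 213) → take 10/35 of A → 77.71; 36/36 used.
2 item(s) taken whole; one partial (take 10/35 of A).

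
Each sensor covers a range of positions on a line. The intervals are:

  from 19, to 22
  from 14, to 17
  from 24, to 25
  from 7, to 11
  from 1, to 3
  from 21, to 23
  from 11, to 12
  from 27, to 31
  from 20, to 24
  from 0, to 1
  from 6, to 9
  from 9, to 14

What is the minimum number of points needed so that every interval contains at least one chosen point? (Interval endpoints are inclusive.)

7

Sort by right endpoint; whenever an interval is uncovered, place a point at its right end.
By right end: [0,1]  [1,3]  [6,9]  [7,11]  [11,12]  [9,14]  [14,17]  [19,22]  [21,23]  [20,24]  [24,25]  [27,31]
[0,1] uncovered → point at 1; [6,9] uncovered → point at 9; [11,12] uncovered → point at 12; [14,17] uncovered → point at 17; [19,22] uncovered → point at 22; [24,25] uncovered → point at 25; [27,31] uncovered → point at 31.
Points: 1, 9, 12, 17, 22, 25, 31 (7 total).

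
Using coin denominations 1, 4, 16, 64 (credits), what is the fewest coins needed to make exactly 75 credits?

Greedy: take as many of the largest coin as possible, then repeat with the remainder.
75 = 1×64 + 2×4 + 3×1
Total coins = 1 + 2 + 3 = 6

6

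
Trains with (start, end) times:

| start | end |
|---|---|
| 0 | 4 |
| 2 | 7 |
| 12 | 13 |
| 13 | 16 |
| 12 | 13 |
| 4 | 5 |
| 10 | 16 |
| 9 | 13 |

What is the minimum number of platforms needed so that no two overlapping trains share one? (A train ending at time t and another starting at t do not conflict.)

4

The answer is the maximum number of intervals overlapping at any instant.
starts: [0, 2, 4, 9, 10, 12, 12, 13]
ends:   [4, 5, 7, 13, 13, 13, 16, 16]
s0→1 s2→2 e4→1 s4→2 e5→1 e7→0 s9→1 s10→2 s12→3 s12→4  — peak 4.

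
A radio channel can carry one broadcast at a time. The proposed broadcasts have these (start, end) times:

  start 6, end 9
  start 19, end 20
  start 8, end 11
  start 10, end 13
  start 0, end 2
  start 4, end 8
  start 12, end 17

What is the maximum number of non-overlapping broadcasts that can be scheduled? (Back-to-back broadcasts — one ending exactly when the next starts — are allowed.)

5

Sorted by end: (0,2)  (4,8)  (6,9)  (8,11)  (10,13)  (12,17)  (19,20)
take (0,2); take (4,8); skip (6,9); take (8,11); skip (10,13); take (12,17); take (19,20).
Selected 5 broadcasts.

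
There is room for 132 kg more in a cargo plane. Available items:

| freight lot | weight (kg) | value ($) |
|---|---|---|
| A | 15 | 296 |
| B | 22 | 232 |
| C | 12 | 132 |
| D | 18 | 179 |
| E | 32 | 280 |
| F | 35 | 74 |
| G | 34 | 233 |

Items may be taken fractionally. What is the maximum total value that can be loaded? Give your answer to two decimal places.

Sort by value per unit weight and fill in that order.
Order: A (296/15=19.73) > C (132/12=11.00) > B (232/22=10.55) > D (179/18=9.94) > E (280/32=8.75) > G (233/34=6.85) > F (74/35=2.11)
Fill: take A (15 @ 296) → take C (12 @ 132) → take B (22 @ 232) → take D (18 @ 179) → take E (32 @ 280) → take 33/34 of G → 226.15; 132/132 used.
Total value = 1345.15

1345.15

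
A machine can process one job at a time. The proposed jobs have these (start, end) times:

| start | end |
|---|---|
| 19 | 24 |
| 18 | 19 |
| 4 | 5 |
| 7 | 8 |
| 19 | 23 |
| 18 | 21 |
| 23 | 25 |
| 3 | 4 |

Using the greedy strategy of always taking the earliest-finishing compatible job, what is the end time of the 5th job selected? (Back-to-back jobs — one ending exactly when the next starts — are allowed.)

Sorted by end: (3,4)  (4,5)  (7,8)  (18,19)  (18,21)  (19,23)  (19,24)  (23,25)
take (3,4); take (4,5); take (7,8); take (18,19); skip (18,21); take (19,23); skip (19,24); take (23,25).
Selected: (3,4) (4,5) (7,8) (18,19) (19,23) (23,25)

23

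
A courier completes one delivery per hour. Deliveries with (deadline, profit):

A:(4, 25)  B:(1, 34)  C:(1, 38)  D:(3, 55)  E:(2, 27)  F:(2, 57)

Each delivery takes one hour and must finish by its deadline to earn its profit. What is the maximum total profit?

Profit order: F=57 D=55 C=38 B=34 E=27 A=25
Assign: F→slot 2, D→slot 3, C→slot 1, B skipped, E skipped, A→slot 4.
Slots: [1:C] [2:F] [3:D] [4:A]
Profit = 38 + 57 + 55 + 25 = 175

175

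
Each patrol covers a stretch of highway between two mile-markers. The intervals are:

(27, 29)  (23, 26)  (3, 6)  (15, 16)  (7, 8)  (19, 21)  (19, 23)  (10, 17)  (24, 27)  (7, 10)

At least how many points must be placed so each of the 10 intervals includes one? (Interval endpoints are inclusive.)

6

Process intervals by earliest right end; each time one isn't hit yet, stab at its right endpoint.
Sorted: [3,6] [7,8] [7,10] [15,16] [10,17] [19,21] [19,23] [23,26] [24,27] [27,29]
{[3,6]} hit by 6; {[7,8],[7,10]} hit by 8; {[15,16],[10,17]} hit by 16; {[19,21],[19,23]} hit by 21; {[23,26],[24,27]} hit by 26; {[27,29]} hit by 29.
Points: 6, 8, 16, 21, 26, 29 (6 total).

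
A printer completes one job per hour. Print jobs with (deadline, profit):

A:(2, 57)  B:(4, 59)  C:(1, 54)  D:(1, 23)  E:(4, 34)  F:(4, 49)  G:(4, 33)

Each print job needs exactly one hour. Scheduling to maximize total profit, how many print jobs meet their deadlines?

Profit order: B=59 A=57 C=54 F=49 E=34 G=33 D=23
Assign: B→slot 4, A→slot 2, C→slot 1, F→slot 3, E skipped, G skipped, D skipped.
Slots: [1:C] [2:A] [3:F] [4:B]
4 of 7 scheduled.

4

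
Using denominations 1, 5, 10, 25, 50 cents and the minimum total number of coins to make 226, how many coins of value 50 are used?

4

226 − 4×50→26 − 1×25→1 − 1×1→0
Count of 50: 4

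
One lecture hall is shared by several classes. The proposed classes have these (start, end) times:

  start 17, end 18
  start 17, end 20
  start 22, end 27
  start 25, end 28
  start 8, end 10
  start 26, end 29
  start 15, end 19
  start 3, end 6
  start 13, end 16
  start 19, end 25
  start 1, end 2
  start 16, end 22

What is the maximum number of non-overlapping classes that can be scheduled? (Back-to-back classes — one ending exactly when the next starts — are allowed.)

Sorted by end: (1,2)  (3,6)  (8,10)  (13,16)  (17,18)  (15,19)  (17,20)  (16,22)  (19,25)  (22,27)  (25,28)  (26,29)
take (1,2); take (3,6); take (8,10); take (13,16); take (17,18); skip (15,19); skip (17,20); take (19,25); take (25,28); skip (26,29).
Selected 7 classes.

7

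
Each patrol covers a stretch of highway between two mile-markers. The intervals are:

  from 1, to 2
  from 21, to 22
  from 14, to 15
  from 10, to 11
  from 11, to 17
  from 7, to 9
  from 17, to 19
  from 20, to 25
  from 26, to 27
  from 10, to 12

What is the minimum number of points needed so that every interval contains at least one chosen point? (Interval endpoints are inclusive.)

7

Sort by right endpoint; whenever an interval is uncovered, place a point at its right end.
By right end: [1,2]  [7,9]  [10,11]  [10,12]  [14,15]  [11,17]  [17,19]  [21,22]  [20,25]  [26,27]
[1,2] uncovered → point at 2; [7,9] uncovered → point at 9; [10,11] uncovered → point at 11; [14,15] uncovered → point at 15; [17,19] uncovered → point at 19; [21,22] uncovered → point at 22; [26,27] uncovered → point at 27.
Points: 2, 9, 11, 15, 19, 22, 27 (7 total).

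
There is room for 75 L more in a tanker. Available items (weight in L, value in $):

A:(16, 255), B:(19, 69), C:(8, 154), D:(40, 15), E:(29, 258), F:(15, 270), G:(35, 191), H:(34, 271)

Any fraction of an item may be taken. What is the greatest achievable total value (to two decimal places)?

Greedy by value/weight ratio, highest first.
Order: C (154/8=19.25) > F (270/15=18.00) > A (255/16=15.94) > E (258/29=8.90) > H (271/34=7.97) > G (191/35=5.46) > B (69/19=3.63) > D (15/40=0.38)
Fill: take C (8 @ 154) → take F (15 @ 270) → take A (16 @ 255) → take E (29 @ 258) → take 7/34 of H → 55.79; 75/75 used.
Total value = 992.79

992.79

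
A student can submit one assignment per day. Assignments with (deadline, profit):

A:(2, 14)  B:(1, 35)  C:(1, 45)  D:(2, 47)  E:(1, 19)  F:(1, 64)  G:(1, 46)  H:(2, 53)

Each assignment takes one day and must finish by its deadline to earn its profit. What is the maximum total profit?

117

Profit order: F=64 H=53 D=47 G=46 C=45 B=35 E=19 A=14
Assign: F→slot 1, H→slot 2, D skipped, G skipped, C skipped, B skipped, E skipped, A skipped.
Slots: [1:F] [2:H]
Profit = 64 + 53 = 117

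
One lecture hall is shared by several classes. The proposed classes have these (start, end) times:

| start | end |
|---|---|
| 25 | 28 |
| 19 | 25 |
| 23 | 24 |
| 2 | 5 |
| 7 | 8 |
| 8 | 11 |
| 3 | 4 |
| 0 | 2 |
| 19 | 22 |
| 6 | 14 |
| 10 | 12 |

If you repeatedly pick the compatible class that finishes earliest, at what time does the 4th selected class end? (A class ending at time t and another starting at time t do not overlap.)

By end time: (0,2), (3,4), (2,5), (7,8), (8,11), (10,12), (6,14), (19,22), (23,24), (19,25), (25,28).
Pick (0,2); next start ≥ 2 → (3,4); next start ≥ 4 → (7,8); next start ≥ 8 → (8,11); next start ≥ 11 → (19,22); next start ≥ 22 → (23,24); next start ≥ 24 → (25,28).
Selected: (0,2) (3,4) (7,8) (8,11) (19,22) (23,24) (25,28)

11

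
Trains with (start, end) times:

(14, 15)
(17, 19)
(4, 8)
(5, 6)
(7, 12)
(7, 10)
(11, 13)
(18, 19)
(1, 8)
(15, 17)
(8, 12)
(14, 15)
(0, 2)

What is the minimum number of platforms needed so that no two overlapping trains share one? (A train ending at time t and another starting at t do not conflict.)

4

The answer is the maximum number of intervals overlapping at any instant.
Events (time:±→running): 0:+→1 1:+→2 2:-→1 4:+→2 5:+→3 6:-→2 7:+→3 7:+→4 … peak 4.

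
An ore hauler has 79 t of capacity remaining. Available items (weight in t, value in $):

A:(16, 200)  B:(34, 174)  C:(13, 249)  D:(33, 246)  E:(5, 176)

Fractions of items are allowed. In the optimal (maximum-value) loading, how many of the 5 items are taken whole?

4

Sort by value per unit weight and fill in that order.
Order: E (176/5=35.20) > C (249/13=19.15) > A (200/16=12.50) > D (246/33=7.45) > B (174/34=5.12)
Fill: take E (5 @ 176) → take C (13 @ 249) → take A (16 @ 200) → take D (33 @ 246) → take 12/34 of B → 61.41; 79/79 used.
4 item(s) taken whole; one partial (take 12/34 of B).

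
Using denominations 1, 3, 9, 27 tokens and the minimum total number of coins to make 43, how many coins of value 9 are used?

1

Use the largest denomination that fits, subtract, and repeat.
43 − 1×27→16 − 1×9→7 − 2×3→1 − 1×1→0
Count of 9: 1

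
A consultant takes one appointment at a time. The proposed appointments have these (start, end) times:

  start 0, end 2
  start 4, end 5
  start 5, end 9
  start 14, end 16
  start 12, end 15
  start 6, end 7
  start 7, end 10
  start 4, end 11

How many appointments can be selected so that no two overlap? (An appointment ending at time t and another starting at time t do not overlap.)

By end time: (0,2), (4,5), (6,7), (5,9), (7,10), (4,11), (12,15), (14,16).
Pick (0,2); next start ≥ 2 → (4,5); next start ≥ 5 → (6,7); next start ≥ 7 → (7,10); next start ≥ 10 → (12,15).
Selected 5 appointments.

5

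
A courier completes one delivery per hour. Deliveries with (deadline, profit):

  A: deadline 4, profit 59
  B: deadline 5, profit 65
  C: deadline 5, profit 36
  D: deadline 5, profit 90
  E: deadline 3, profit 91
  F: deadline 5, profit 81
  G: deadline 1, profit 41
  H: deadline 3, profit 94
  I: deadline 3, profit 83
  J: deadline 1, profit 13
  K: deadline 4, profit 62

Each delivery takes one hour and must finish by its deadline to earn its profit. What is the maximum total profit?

439

Sort by profit descending; place each in the latest free slot ≤ its deadline.
By profit: H(d3,94), E(d3,91), D(d5,90), I(d3,83), F(d5,81), B(d5,65), K(d4,62), A(d4,59), G(d1,41), C(d5,36), J(d1,13)
H→slot 3; E→slot 2; D→slot 5; I→slot 1; F→slot 4; B skipped; K skipped; A skipped; G skipped; C skipped; J skipped.
Profit = 83 + 91 + 94 + 81 + 90 = 439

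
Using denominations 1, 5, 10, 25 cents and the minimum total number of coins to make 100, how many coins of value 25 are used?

100 − 4×25→0
Count of 25: 4

4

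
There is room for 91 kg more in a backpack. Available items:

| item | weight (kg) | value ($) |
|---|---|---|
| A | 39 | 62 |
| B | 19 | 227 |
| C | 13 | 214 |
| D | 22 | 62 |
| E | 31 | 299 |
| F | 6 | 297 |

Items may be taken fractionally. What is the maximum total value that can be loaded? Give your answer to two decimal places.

1099.00

Greedy by value/weight ratio, highest first.
Order: F (297/6=49.50) > C (214/13=16.46) > B (227/19=11.95) > E (299/31=9.65) > D (62/22=2.82) > A (62/39=1.59)
Fill: take F (6 @ 297) → take C (13 @ 214) → take B (19 @ 227) → take E (31 @ 299) → take D (22 @ 62); 91/91 used.
Total value = 1099.00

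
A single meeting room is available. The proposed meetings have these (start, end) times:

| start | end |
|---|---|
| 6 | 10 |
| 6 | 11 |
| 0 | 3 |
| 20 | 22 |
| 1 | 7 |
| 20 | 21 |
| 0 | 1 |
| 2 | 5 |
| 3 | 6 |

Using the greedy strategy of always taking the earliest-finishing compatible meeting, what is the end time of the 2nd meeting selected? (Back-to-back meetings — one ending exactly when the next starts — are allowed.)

Greedy by earliest finish: after sorting by end time, pick each interval compatible with the last pick.
Sorted by end: (0,1)  (0,3)  (2,5)  (3,6)  (1,7)  (6,10)  (6,11)  (20,21)  (20,22)
take (0,1); skip (0,3); take (2,5); skip (1,7); take (6,10); take (20,21); skip (20,22).
Selected: (0,1) (2,5) (6,10) (20,21)

5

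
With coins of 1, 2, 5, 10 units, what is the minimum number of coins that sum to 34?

34 = 3×10 + 2×2
Total coins = 3 + 2 = 5

5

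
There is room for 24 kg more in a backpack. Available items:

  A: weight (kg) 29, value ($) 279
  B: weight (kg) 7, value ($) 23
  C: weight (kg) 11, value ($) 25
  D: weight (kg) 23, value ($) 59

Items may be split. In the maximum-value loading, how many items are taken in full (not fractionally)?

0

Ratios (sorted): A 9.62, B 3.29, D 2.57, C 2.27
take 24/29 of A → 230.90. Capacity used 24/24.
0 item(s) taken whole; one partial (take 24/29 of A).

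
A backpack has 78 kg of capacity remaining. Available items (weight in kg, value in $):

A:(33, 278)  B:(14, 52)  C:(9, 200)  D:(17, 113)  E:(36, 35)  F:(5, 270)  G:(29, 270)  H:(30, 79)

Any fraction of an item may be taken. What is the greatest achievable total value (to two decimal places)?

Ratios (sorted): F 54.00, C 22.22, G 9.31, A 8.42, D 6.65, B 3.71, H 2.63, E 0.97
take F (5 @ 270); take C (9 @ 200); take G (29 @ 270); take A (33 @ 278); take 2/17 of D → 13.29. Capacity used 78/78.
Total value = 1031.29

1031.29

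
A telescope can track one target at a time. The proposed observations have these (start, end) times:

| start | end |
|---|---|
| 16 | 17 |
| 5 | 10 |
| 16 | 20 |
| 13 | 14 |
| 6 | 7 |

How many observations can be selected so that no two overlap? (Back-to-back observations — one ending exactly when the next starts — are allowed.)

3

Greedy by earliest finish: after sorting by end time, pick each interval compatible with the last pick.
Sorted by end: (6,7)  (5,10)  (13,14)  (16,17)  (16,20)
take (6,7); take (13,14); take (16,17).
Selected 3 observations.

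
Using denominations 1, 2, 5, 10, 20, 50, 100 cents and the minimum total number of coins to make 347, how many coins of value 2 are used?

Greedy: take as many of the largest coin as possible, then repeat with the remainder.
347 − 3×100→47 − 2×20→7 − 1×5→2 − 1×2→0
Count of 2: 1

1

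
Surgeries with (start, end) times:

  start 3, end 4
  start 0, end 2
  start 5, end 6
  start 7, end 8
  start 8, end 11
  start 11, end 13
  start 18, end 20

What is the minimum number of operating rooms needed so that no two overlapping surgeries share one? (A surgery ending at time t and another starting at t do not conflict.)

1

The answer is the maximum number of intervals overlapping at any instant.
starts: [0, 3, 5, 7, 8, 11, 18]
ends:   [2, 4, 6, 8, 11, 13, 20]
s0→1  — peak 1.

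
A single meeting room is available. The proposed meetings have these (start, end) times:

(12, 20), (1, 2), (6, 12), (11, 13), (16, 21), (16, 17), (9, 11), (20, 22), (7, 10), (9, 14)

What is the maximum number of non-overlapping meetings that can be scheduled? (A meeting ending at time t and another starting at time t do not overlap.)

5

By end time: (1,2), (7,10), (9,11), (6,12), (11,13), (9,14), (16,17), (12,20), (16,21), (20,22).
Pick (1,2); next start ≥ 2 → (7,10); next start ≥ 10 → (11,13); next start ≥ 13 → (16,17); next start ≥ 17 → (20,22).
Selected 5 meetings.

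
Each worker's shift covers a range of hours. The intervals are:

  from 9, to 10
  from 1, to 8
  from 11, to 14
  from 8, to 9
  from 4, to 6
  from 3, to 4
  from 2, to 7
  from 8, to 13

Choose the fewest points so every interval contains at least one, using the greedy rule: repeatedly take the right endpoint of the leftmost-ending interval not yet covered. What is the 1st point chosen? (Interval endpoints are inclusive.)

Sorted: [3,4] [4,6] [2,7] [1,8] [8,9] [9,10] [8,13] [11,14]
{[3,4],[4,6],[2,7],[1,8]} hit by 4; {[8,9],[9,10],[8,13]} hit by 9; {[11,14]} hit by 14.
Points: 4, 9, 14 (3 total).

4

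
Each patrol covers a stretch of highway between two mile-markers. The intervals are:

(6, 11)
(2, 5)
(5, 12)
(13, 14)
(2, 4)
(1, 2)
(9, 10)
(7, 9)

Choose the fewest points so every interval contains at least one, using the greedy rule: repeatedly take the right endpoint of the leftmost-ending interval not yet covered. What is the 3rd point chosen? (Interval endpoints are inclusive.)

By right end: [1,2]  [2,4]  [2,5]  [7,9]  [9,10]  [6,11]  [5,12]  [13,14]
[1,2] uncovered → point at 2; [7,9] uncovered → point at 9; [13,14] uncovered → point at 14.
Points: 2, 9, 14 (3 total).

14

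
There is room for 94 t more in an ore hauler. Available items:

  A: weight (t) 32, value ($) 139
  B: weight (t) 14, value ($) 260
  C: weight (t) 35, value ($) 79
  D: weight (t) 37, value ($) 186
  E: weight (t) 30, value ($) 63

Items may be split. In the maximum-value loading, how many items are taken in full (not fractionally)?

3

Sort by value per unit weight and fill in that order.
Ratios (sorted): B 18.57, D 5.03, A 4.34, C 2.26, E 2.10
take B (14 @ 260); take D (37 @ 186); take A (32 @ 139); take 11/35 of C → 24.83. Capacity used 94/94.
3 item(s) taken whole; one partial (take 11/35 of C).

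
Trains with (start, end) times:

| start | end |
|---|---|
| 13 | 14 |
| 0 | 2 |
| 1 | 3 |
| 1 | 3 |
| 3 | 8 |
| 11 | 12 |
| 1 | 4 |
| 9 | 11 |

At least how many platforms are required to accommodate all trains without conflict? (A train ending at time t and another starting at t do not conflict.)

The answer is the maximum number of intervals overlapping at any instant.
starts: [0, 1, 1, 1, 3, 9, 11, 13]
ends:   [2, 3, 3, 4, 8, 11, 12, 14]
s0→1 s1→2 s1→3 s1→4  — peak 4.

4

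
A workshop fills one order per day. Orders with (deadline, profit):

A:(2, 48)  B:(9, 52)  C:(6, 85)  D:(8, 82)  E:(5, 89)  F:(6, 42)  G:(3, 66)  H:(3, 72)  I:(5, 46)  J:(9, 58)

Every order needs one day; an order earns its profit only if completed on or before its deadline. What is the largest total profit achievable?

598

By profit: E(d5,89), C(d6,85), D(d8,82), H(d3,72), G(d3,66), J(d9,58), B(d9,52), A(d2,48), I(d5,46), F(d6,42)
E→slot 5; C→slot 6; D→slot 8; H→slot 3; G→slot 2; J→slot 9; B→slot 7; A→slot 1; I→slot 4; F skipped.
Profit = 48 + 66 + 72 + 46 + 89 + 85 + 52 + 82 + 58 = 598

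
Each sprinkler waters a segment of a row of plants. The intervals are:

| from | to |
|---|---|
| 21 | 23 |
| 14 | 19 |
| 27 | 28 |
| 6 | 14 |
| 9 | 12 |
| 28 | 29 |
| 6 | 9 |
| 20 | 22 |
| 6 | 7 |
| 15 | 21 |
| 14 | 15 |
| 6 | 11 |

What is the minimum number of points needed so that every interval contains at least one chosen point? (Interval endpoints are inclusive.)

5

Sort by right endpoint; whenever an interval is uncovered, place a point at its right end.
By right end: [6,7]  [6,9]  [6,11]  [9,12]  [6,14]  [14,15]  [14,19]  [15,21]  [20,22]  [21,23]  [27,28]  [28,29]
[6,7] uncovered → point at 7; [9,12] uncovered → point at 12; [14,15] uncovered → point at 15; [20,22] uncovered → point at 22; [27,28] uncovered → point at 28.
Points: 7, 12, 15, 22, 28 (5 total).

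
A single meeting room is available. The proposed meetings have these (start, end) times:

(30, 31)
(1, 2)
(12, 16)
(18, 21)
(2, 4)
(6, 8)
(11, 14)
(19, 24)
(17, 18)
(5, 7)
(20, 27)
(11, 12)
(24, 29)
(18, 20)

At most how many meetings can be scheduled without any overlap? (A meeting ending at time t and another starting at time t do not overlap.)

9

Sorted by end: (1,2)  (2,4)  (5,7)  (6,8)  (11,12)  (11,14)  (12,16)  (17,18)  (18,20)  (18,21)  (19,24)  (20,27)  (24,29)  (30,31)
take (1,2); take (2,4); take (5,7); take (11,12); take (12,16); take (17,18); take (18,20); take (20,27); take (30,31).
Selected 9 meetings.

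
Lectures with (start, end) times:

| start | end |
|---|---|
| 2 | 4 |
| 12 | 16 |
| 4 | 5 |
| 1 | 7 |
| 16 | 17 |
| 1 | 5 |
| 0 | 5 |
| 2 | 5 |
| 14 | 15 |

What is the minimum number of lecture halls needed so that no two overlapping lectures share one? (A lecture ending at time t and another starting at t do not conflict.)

5

Count concurrent intervals with a sweep; the peak is the room count.
starts: [0, 1, 1, 2, 2, 4, 12, 14, 16]
ends:   [4, 5, 5, 5, 5, 7, 15, 16, 17]
s0→1 s1→2 s1→3 s2→4 s2→5  — peak 5.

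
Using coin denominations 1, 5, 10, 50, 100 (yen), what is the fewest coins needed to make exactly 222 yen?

6

222 = 2×100 + 2×10 + 2×1
Total coins = 2 + 2 + 2 = 6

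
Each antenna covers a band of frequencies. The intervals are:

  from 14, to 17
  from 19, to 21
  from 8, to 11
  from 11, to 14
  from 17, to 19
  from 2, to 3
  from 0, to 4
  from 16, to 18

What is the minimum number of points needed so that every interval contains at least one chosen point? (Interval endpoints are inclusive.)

Sort by right endpoint; whenever an interval is uncovered, place a point at its right end.
Sorted: [2,3] [0,4] [8,11] [11,14] [14,17] [16,18] [17,19] [19,21]
{[2,3],[0,4]} hit by 3; {[8,11],[11,14]} hit by 11; {[14,17],[16,18],[17,19]} hit by 17; {[19,21]} hit by 21.
Points: 3, 11, 17, 21 (4 total).

4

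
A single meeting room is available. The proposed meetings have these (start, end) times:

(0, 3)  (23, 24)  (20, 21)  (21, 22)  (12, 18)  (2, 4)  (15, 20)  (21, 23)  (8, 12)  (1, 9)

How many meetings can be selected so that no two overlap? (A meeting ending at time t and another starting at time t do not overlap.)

6

Order by finish time; keep every interval that doesn't clash with the previous kept one.
By end time: (0,3), (2,4), (1,9), (8,12), (12,18), (15,20), (20,21), (21,22), (21,23), (23,24).
Pick (0,3); next start ≥ 3 → (8,12); next start ≥ 12 → (12,18); next start ≥ 18 → (20,21); next start ≥ 21 → (21,22); next start ≥ 22 → (23,24).
Selected 6 meetings.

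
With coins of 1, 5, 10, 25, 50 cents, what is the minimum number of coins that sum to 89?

7

Greedy: take as many of the largest coin as possible, then repeat with the remainder.
89 = 1×50 + 1×25 + 1×10 + 4×1
Total coins = 1 + 1 + 1 + 4 = 7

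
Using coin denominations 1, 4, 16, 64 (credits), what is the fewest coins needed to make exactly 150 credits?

150 − 2×64→22 − 1×16→6 − 1×4→2 − 2×1→0
Total coins = 2 + 1 + 1 + 2 = 6

6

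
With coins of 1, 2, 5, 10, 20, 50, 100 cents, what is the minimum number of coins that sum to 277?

6

277 = 2×100 + 1×50 + 1×20 + 1×5 + 1×2
Total coins = 2 + 1 + 1 + 1 + 1 = 6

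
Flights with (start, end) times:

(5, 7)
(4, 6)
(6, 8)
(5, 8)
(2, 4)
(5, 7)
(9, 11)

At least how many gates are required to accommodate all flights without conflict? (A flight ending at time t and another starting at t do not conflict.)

Events (time:±→running): 2:+→1 4:-→0 4:+→1 5:+→2 5:+→3 5:+→4 … peak 4.

4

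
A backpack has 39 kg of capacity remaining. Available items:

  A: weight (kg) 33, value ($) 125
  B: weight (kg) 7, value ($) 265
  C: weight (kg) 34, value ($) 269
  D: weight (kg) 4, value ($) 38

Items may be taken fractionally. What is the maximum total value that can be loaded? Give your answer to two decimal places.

524.53

Greedy by value/weight ratio, highest first.
Ratios (sorted): B 37.86, D 9.50, C 7.91, A 3.79
take B (7 @ 265); take D (4 @ 38); take 28/34 of C → 221.53. Capacity used 39/39.
Total value = 524.53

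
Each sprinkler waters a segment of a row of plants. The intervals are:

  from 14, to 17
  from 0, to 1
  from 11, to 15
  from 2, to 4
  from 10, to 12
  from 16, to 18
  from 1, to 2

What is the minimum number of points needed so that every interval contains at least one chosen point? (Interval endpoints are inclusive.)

4

By right end: [0,1]  [1,2]  [2,4]  [10,12]  [11,15]  [14,17]  [16,18]
[0,1] uncovered → point at 1; [2,4] uncovered → point at 4; [10,12] uncovered → point at 12; [14,17] uncovered → point at 17.
Points: 1, 4, 12, 17 (4 total).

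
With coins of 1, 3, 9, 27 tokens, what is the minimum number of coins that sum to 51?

Use the largest denomination that fits, subtract, and repeat.
51 = 1×27 + 2×9 + 2×3
Total coins = 1 + 2 + 2 = 5

5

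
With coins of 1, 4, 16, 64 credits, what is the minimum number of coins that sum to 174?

174 − 2×64→46 − 2×16→14 − 3×4→2 − 2×1→0
Total coins = 2 + 2 + 3 + 2 = 9

9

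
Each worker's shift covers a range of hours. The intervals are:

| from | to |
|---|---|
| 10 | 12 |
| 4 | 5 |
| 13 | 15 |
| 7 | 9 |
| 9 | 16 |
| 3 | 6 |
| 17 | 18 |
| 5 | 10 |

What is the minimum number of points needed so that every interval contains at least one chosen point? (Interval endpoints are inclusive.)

5

Sort by right endpoint; whenever an interval is uncovered, place a point at its right end.
Sorted: [4,5] [3,6] [7,9] [5,10] [10,12] [13,15] [9,16] [17,18]
{[4,5],[3,6]} hit by 5; {[7,9],[5,10]} hit by 9; {[10,12]} hit by 12; {[13,15],[9,16]} hit by 15; {[17,18]} hit by 18.
Points: 5, 9, 12, 15, 18 (5 total).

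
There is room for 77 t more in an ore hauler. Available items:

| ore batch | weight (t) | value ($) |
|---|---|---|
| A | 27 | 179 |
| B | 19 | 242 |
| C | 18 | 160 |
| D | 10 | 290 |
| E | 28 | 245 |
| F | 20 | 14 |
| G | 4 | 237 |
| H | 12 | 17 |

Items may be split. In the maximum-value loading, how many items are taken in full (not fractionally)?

Greedy by value/weight ratio, highest first.
Order: G (237/4=59.25) > D (290/10=29.00) > B (242/19=12.74) > C (160/18=8.89) > E (245/28=8.75) > A (179/27=6.63) > H (17/12=1.42) > F (14/20=0.70)
Fill: take G (4 @ 237) → take D (10 @ 290) → take B (19 @ 242) → take C (18 @ 160) → take 26/28 of E → 227.50; 77/77 used.
4 item(s) taken whole; one partial (take 26/28 of E).

4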